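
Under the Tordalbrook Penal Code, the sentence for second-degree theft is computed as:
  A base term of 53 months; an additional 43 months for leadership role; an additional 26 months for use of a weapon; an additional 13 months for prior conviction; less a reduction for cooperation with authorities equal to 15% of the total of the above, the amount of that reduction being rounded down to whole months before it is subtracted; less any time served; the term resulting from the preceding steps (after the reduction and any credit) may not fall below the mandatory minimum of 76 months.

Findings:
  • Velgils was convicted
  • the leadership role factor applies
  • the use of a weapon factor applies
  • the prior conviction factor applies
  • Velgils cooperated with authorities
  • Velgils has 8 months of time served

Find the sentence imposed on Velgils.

107 months

Leadership role enhancement: +43 months
Use of a weapon enhancement: +26 months
Prior conviction enhancement: +13 months
Adjusted term: 53 months + 43 months + 26 months + 13 months = 135 months
Cooperation with authorities reduction: 15% of 135 months = 20 months (rounded down)
After reduction: 135 − 20 = 115 months
Less time served: 115 months − 8 months = 107 months
Minimum 76 months: 107 months meets the minimum, no increase.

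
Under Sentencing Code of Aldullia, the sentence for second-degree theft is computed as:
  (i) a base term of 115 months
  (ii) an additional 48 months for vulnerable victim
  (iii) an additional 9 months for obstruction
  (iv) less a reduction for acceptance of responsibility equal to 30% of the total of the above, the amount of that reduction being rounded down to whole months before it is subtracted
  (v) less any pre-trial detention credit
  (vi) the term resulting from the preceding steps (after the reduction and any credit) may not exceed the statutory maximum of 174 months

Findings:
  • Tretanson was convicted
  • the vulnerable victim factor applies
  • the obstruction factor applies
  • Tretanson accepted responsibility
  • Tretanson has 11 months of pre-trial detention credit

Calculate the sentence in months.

Sentence: 110 months

Vulnerable victim enhancement: +48 months
Obstruction enhancement: +9 months
Adjusted term: 115 months + 48 months + 9 months = 172 months
Acceptance of responsibility reduction: 30% of 172 months = 51 months (rounded down)
After reduction: 172 − 51 = 121 months
Less pre-trial detention credit: 121 months − 11 months = 110 months
Cap at 174 months: 110 months is within the cap, no reduction.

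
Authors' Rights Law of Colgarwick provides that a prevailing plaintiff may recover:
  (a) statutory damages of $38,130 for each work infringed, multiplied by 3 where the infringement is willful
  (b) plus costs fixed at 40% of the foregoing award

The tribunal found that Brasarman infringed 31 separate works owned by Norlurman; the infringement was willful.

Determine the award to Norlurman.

$4,964,526

Statutory damages: 31 × $38,130 = $1,182,030
Trebled: 3 × $1,182,030 = $3,546,090
Costs: 40% of $3,546,090 = $1,418,436
Award plus costs: $3,546,090 + $1,418,436 = $4,964,526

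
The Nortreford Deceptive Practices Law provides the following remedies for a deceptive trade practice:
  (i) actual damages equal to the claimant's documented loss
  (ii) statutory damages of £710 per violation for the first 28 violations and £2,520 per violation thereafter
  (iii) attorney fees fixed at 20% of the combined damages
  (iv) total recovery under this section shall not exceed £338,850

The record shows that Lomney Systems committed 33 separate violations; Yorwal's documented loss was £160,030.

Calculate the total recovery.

£231,012

First 28 violations: 28 × £710 = £19,880
Remaining violations: (33 − 28) × £2,520 = £12,600
Statutory damages: £19,880 + £12,600 = £32,480
Combined damages: £160,030 + £32,480 = £192,510
Attorney fees: 20% of £192,510 = £38,502
Total before cap: £192,510 + £38,502 = £231,012
Cap at £338,850: £231,012 is within the cap, no reduction.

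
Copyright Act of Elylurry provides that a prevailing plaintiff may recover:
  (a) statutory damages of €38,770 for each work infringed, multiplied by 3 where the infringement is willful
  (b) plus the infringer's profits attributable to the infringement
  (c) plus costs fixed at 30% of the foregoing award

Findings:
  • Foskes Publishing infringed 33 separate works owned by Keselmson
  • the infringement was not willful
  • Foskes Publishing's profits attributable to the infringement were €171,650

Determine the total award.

Award: €1,886,378

Statutory damages: 33 × €38,770 = €1,279,410
Infringement not willful: no ×3 enhancement.
Combined award: €1,279,410 + €171,650 = €1,451,060
Costs: 30% of €1,451,060 = €435,318
Award plus costs: €1,451,060 + €435,318 = €1,886,378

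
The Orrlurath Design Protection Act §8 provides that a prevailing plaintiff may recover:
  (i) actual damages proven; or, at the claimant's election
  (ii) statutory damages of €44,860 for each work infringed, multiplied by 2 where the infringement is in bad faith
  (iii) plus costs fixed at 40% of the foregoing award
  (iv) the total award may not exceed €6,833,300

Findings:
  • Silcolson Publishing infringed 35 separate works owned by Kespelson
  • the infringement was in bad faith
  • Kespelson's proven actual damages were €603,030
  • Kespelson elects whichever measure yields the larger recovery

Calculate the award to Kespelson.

Award: €4,396,280

Statutory damages: 35 × €44,860 = €1,570,100
Doubled: 2 × €1,570,100 = €3,140,200
Greater of actual damages (€603,030) or enhanced statutory damages (€3,140,200): €3,140,200
Costs: 40% of €3,140,200 = €1,256,080
Award plus costs: €3,140,200 + €1,256,080 = €4,396,280
Cap at €6,833,300: €4,396,280 is within the cap, no reduction.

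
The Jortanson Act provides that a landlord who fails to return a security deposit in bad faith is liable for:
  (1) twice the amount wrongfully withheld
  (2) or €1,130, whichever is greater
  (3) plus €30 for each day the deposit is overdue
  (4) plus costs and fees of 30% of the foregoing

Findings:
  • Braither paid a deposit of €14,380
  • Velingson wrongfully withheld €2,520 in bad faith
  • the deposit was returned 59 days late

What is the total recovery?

€8,853

Doubled: 2 × €2,520 = €5,040
Minimum €1,130: €5,040 meets the minimum, no increase.
Late-return penalty: 59 × €30 = €1,770
Damages plus late penalty: €5,040 + €1,770 = €6,810
Costs and fees: 30% of €6,810 = €2,043
Total recovery: €6,810 + €2,043 = €8,853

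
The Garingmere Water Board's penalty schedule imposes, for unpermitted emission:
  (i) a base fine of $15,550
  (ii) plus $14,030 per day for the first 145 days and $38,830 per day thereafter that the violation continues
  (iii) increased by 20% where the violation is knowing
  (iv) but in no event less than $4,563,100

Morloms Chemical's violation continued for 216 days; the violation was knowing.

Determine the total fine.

$5,768,196

First 145 days: 145 × $14,030 = $2,034,350
Remaining days: (216 − 145) × $38,830 = $2,756,930
Per-day component: $2,034,350 + $2,756,930 = $4,791,280
Base plus per-day: $15,550 + $4,791,280 = $4,806,830
Enhancement: 20% of $4,806,830 = $961,366
Enhanced fine: $4,806,830 + $961,366 = $5,768,196
Minimum $4,563,100: $5,768,196 meets the minimum, no increase.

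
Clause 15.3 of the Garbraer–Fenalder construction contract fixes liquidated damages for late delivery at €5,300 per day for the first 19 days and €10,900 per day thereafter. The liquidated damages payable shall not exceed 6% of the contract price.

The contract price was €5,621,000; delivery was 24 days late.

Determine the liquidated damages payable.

First 19 days: 19 × €5,300 = €100,700
Remaining days: (24 − 19) × €10,900 = €54,500
Accrued per-day damages: €100,700 + €54,500 = €155,200
Cap: 6% of €5,621,000 = €337,260
Cap at €337,260: €155,200 is within the cap, no reduction.

Liquidated damages: €155,200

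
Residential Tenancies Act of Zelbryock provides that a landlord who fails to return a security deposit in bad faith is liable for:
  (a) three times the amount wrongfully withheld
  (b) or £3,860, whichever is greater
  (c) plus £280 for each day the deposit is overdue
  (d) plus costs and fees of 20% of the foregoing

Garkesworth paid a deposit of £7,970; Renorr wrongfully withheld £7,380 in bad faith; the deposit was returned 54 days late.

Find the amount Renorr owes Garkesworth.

Trebled: 3 × £7,380 = £22,140
Minimum £3,860: £22,140 meets the minimum, no increase.
Late-return penalty: 54 × £280 = £15,120
Damages plus late penalty: £22,140 + £15,120 = £37,260
Costs and fees: 20% of £37,260 = £7,452
Total recovery: £37,260 + £7,452 = £44,712

£44,712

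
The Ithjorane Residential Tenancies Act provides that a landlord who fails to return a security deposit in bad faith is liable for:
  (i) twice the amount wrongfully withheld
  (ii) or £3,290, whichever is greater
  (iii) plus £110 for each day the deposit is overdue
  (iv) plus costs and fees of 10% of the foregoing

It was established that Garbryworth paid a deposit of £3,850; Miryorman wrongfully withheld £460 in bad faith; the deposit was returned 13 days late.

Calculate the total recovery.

Recovery: £5,192

Doubled: 2 × £460 = £920
Minimum £3,290: £920 is below the minimum → £3,290
Late-return penalty: 13 × £110 = £1,430
Damages plus late penalty: £3,290 + £1,430 = £4,720
Costs and fees: 10% of £4,720 = £472
Total recovery: £4,720 + £472 = £5,192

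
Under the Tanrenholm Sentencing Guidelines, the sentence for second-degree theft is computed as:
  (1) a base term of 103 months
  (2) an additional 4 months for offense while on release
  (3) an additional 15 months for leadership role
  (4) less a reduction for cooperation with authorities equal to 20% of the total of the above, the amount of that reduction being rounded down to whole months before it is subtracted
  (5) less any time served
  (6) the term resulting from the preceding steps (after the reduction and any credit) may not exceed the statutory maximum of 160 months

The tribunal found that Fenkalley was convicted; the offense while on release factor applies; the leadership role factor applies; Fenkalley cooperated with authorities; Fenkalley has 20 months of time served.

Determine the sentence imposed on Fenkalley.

Offense while on release enhancement: +4 months
Leadership role enhancement: +15 months
Adjusted term: 103 months + 4 months + 15 months = 122 months
Cooperation with authorities reduction: 20% of 122 months = 24 months (rounded down)
After reduction: 122 − 24 = 98 months
Less time served: 98 months − 20 months = 78 months
Cap at 160 months: 78 months is within the cap, no reduction.

78 months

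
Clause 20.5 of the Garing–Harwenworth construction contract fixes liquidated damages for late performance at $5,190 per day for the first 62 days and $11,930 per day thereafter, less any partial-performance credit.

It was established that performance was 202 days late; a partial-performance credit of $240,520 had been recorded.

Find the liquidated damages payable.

First 62 days: 62 × $5,190 = $321,780
Remaining days: (202 − 62) × $11,930 = $1,670,200
Accrued per-day damages: $321,780 + $1,670,200 = $1,991,980
Less partial-performance credit: $1,991,980 − $240,520 = $1,751,460

Liquidated damages: $1,751,460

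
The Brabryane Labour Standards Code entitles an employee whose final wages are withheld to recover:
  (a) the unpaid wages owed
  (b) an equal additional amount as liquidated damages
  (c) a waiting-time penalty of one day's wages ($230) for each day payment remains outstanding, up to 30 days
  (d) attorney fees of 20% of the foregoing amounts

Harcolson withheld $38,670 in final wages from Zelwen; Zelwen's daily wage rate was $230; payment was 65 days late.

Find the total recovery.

Liquidated damages (equal amount): $38,670
Penalty days: min(65, 30) = 30
Waiting-time penalty: 30 × $230 = $6,900
Subtotal: $38,670 + $38,670 + $6,900 = $84,240
Attorney fees: 20% of $84,240 = $16,848
Total award: $84,240 + $16,848 = $101,088

$101,088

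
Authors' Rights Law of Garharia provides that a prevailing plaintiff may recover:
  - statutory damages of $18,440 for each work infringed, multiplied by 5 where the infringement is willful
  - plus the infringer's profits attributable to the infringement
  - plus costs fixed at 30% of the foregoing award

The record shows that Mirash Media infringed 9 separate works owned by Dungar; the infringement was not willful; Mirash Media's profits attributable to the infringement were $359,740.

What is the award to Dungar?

Statutory damages: 9 × $18,440 = $165,960
Infringement not willful: no ×5 enhancement.
Combined award: $165,960 + $359,740 = $525,700
Costs: 30% of $525,700 = $157,710
Award plus costs: $525,700 + $157,710 = $683,410

$683,410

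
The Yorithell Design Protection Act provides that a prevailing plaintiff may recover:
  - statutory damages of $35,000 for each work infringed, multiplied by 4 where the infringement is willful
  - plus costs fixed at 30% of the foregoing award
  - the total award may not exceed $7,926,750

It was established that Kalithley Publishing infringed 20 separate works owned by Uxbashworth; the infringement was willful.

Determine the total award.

$3,640,000

Statutory damages: 20 × $35,000 = $700,000
Multiplied by 4: 4 × $700,000 = $2,800,000
Costs: 30% of $2,800,000 = $840,000
Award plus costs: $2,800,000 + $840,000 = $3,640,000
Cap at $7,926,750: $3,640,000 is within the cap, no reduction.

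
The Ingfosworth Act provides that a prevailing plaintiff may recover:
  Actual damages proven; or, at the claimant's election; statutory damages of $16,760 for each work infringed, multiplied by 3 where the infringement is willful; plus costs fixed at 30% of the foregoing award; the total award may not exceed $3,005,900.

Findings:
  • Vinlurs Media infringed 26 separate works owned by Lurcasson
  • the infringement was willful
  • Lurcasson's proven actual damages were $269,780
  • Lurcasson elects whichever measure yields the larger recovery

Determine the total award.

$1,699,464

Statutory damages: 26 × $16,760 = $435,760
Trebled: 3 × $435,760 = $1,307,280
Greater of actual damages ($269,780) or enhanced statutory damages ($1,307,280): $1,307,280
Costs: 30% of $1,307,280 = $392,184
Award plus costs: $1,307,280 + $392,184 = $1,699,464
Cap at $3,005,900: $1,699,464 is within the cap, no reduction.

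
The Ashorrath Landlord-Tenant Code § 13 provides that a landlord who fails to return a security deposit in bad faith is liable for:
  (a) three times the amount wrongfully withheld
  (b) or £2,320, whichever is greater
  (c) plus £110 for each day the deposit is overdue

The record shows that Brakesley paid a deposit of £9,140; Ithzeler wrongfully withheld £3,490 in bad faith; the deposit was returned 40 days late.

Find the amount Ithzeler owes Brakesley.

Trebled: 3 × £3,490 = £10,470
Minimum £2,320: £10,470 meets the minimum, no increase.
Late-return penalty: 40 × £110 = £4,400
Damages plus late penalty: £10,470 + £4,400 = £14,870

£14,870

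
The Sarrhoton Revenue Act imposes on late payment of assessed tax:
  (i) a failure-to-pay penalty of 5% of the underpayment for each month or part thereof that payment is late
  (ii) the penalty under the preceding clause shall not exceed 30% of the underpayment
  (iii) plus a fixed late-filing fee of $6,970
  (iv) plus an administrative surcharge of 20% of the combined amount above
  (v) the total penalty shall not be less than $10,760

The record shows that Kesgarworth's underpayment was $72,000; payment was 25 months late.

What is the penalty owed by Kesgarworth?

Accrued rate: 5% × 25 = 125%, capped at 30% → 30%
Failure-to-pay penalty: 30% of $72,000 = $21,600
Penalty before surcharge: $21,600 + $6,970 = $28,570
Administrative surcharge: 20% of $28,570 = $5,714
Total penalty: $28,570 + $5,714 = $34,284
Minimum $10,760: $34,284 meets the minimum, no increase.

$34,284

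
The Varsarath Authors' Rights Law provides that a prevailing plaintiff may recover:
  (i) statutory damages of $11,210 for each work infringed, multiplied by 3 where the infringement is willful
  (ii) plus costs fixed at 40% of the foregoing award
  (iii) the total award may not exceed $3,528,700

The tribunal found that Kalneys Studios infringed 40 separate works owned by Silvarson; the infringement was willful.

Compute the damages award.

$1,883,280

Statutory damages: 40 × $11,210 = $448,400
Trebled: 3 × $448,400 = $1,345,200
Costs: 40% of $1,345,200 = $538,080
Award plus costs: $1,345,200 + $538,080 = $1,883,280
Cap at $3,528,700: $1,883,280 is within the cap, no reduction.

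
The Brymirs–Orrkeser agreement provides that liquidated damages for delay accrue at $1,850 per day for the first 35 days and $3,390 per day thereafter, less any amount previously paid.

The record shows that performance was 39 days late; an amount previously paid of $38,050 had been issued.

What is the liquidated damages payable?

First 35 days: 35 × $1,850 = $64,750
Remaining days: (39 − 35) × $3,390 = $13,560
Accrued per-day damages: $64,750 + $13,560 = $78,310
Less amount previously paid: $78,310 − $38,050 = $40,260

Liquidated damages: $40,260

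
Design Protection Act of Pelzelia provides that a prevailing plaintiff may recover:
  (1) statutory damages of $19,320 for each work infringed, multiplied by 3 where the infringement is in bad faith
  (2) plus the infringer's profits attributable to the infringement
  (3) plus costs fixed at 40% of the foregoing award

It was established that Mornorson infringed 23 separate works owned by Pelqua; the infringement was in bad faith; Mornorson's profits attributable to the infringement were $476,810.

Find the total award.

$2,533,846

Statutory damages: 23 × $19,320 = $444,360
Trebled: 3 × $444,360 = $1,333,080
Combined award: $1,333,080 + $476,810 = $1,809,890
Costs: 40% of $1,809,890 = $723,956
Award plus costs: $1,809,890 + $723,956 = $2,533,846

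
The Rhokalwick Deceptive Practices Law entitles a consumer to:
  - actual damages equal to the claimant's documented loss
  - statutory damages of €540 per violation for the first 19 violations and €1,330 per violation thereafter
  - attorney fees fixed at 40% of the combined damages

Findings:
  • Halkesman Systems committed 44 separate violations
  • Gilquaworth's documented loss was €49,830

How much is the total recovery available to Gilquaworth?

First 19 violations: 19 × €540 = €10,260
Remaining violations: (44 − 19) × €1,330 = €33,250
Statutory damages: €10,260 + €33,250 = €43,510
Combined damages: €49,830 + €43,510 = €93,340
Attorney fees: 40% of €93,340 = €37,336
Total recovery: €93,340 + €37,336 = €130,676

€130,676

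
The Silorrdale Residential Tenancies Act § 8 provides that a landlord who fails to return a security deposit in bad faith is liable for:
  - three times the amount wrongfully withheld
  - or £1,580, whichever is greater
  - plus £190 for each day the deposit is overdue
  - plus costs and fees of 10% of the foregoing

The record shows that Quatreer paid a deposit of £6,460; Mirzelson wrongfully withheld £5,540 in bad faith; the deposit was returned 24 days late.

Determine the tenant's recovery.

£23,298

Trebled: 3 × £5,540 = £16,620
Minimum £1,580: £16,620 meets the minimum, no increase.
Late-return penalty: 24 × £190 = £4,560
Damages plus late penalty: £16,620 + £4,560 = £21,180
Costs and fees: 10% of £21,180 = £2,118
Total recovery: £21,180 + £2,118 = £23,298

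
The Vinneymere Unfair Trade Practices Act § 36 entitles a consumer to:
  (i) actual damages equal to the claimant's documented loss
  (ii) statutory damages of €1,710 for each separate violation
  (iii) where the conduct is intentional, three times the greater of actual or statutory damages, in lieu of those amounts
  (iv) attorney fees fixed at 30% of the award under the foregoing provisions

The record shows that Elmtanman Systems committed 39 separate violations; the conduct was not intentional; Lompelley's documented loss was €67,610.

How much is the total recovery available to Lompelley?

€174,590

Statutory damages: 39 × €1,710 = €66,690
Conduct not intentional: the in-lieu enhancement does not apply.
Actual plus statutory damages: €67,610 + €66,690 = €134,300
Attorney fees: 30% of €134,300 = €40,290
Total recovery: €134,300 + €40,290 = €174,590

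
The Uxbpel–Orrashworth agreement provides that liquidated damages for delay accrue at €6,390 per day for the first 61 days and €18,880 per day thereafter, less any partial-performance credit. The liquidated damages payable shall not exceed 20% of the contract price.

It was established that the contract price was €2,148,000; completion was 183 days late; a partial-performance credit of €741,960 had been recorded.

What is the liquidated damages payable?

Liquidated damages: €429,600

First 61 days: 61 × €6,390 = €389,790
Remaining days: (183 − 61) × €18,880 = €2,303,360
Accrued per-day damages: €389,790 + €2,303,360 = €2,693,150
Less partial-performance credit: €2,693,150 − €741,960 = €1,951,190
Cap: 20% of €2,148,000 = €429,600
Cap at €429,600: €1,951,190 exceeds the cap → €429,600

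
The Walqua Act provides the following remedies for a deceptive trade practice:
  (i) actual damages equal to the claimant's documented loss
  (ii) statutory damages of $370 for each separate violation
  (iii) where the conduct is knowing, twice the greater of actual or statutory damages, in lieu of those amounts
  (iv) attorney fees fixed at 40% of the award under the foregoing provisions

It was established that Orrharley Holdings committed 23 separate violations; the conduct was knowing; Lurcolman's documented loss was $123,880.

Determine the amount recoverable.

Statutory damages: 23 × $370 = $8,510
Greater of actual damages ($123,880) or statutory damages ($8,510): $123,880
Doubled: 2 × $123,880 = $247,760
Attorney fees: 40% of $247,760 = $99,104
Total recovery: $247,760 + $99,104 = $346,864

Total recovery: $346,864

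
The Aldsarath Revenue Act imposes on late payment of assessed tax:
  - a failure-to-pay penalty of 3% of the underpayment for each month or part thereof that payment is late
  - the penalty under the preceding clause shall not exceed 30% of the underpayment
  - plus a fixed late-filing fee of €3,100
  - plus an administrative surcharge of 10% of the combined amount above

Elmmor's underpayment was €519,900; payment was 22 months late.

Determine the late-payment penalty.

Accrued rate: 3% × 22 = 66%, capped at 30% → 30%
Failure-to-pay penalty: 30% of €519,900 = €155,970
Penalty before surcharge: €155,970 + €3,100 = €159,070
Administrative surcharge: 10% of €159,070 = €15,907
Total penalty: €159,070 + €15,907 = €174,977

€174,977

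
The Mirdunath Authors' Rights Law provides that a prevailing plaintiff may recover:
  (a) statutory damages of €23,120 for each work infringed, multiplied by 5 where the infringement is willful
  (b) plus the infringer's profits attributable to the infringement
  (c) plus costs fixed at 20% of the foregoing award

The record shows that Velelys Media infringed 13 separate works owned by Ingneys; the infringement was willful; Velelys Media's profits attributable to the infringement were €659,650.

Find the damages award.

Award: €2,594,940

Statutory damages: 13 × €23,120 = €300,560
Multiplied by 5: 5 × €300,560 = €1,502,800
Combined award: €1,502,800 + €659,650 = €2,162,450
Costs: 20% of €2,162,450 = €432,490
Award plus costs: €2,162,450 + €432,490 = €2,594,940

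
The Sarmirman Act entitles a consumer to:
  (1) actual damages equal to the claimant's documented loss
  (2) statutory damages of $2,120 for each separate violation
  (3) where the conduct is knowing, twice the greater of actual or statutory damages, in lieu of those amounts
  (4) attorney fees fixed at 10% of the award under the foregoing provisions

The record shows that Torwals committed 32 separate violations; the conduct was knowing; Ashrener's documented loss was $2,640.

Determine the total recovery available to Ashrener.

Total recovery: $149,248

Statutory damages: 32 × $2,120 = $67,840
Greater of actual damages ($2,640) or statutory damages ($67,840): $67,840
Doubled: 2 × $67,840 = $135,680
Attorney fees: 10% of $135,680 = $13,568
Total recovery: $135,680 + $13,568 = $149,248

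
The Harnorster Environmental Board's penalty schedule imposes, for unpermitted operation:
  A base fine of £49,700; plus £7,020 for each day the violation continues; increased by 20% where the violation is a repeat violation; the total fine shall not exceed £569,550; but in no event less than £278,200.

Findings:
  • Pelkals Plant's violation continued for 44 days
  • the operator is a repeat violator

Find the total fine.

Per-day component: 44 × £7,020 = £308,880
Base plus per-day: £49,700 + £308,880 = £358,580
Enhancement: 20% of £358,580 = £71,716
Enhanced fine: £358,580 + £71,716 = £430,296
Cap at £569,550: £430,296 is within the cap, no reduction.
Minimum £278,200: £430,296 meets the minimum, no increase.

£430,296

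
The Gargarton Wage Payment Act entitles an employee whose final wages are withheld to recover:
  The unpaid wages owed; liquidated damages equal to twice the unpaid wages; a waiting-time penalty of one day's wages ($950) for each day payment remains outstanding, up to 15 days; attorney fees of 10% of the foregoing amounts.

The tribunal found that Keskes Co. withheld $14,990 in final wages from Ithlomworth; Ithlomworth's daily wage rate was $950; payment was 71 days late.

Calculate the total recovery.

Total award: $65,142

Doubled: 2 × $14,990 = $29,980
Penalty days: min(71, 15) = 15
Waiting-time penalty: 15 × $950 = $14,250
Subtotal: $14,990 + $29,980 + $14,250 = $59,220
Attorney fees: 10% of $59,220 = $5,922
Total award: $59,220 + $5,922 = $65,142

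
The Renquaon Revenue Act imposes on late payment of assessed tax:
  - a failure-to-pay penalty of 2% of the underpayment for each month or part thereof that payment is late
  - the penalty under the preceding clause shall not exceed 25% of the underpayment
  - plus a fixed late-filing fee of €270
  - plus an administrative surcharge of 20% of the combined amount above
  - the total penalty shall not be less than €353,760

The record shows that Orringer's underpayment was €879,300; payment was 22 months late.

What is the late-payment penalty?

Accrued rate: 2% × 22 = 44%, capped at 25% → 25%
Failure-to-pay penalty: 25% of €879,300 = €219,825
Penalty before surcharge: €219,825 + €270 = €220,095
Administrative surcharge: 20% of €220,095 = €44,019
Total penalty: €220,095 + €44,019 = €264,114
Minimum €353,760: €264,114 is below the minimum → €353,760

€353,760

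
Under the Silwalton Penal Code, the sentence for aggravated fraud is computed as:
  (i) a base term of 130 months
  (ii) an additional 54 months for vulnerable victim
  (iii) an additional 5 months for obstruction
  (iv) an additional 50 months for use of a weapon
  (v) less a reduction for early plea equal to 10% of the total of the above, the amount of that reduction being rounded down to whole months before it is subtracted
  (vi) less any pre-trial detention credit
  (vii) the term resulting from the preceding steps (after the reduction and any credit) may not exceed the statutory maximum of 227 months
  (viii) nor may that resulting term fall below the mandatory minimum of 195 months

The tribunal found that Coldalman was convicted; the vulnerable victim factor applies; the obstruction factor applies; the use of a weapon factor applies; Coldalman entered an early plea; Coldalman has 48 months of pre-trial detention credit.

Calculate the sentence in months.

195 months

Vulnerable victim enhancement: +54 months
Obstruction enhancement: +5 months
Use of a weapon enhancement: +50 months
Adjusted term: 130 months + 54 months + 5 months + 50 months = 239 months
Early plea reduction: 10% of 239 months = 23 months (rounded down)
After reduction: 239 − 23 = 216 months
Less pre-trial detention credit: 216 months − 48 months = 168 months
Cap at 227 months: 168 months is within the cap, no reduction.
Minimum 195 months: 168 months is below the minimum → 195 months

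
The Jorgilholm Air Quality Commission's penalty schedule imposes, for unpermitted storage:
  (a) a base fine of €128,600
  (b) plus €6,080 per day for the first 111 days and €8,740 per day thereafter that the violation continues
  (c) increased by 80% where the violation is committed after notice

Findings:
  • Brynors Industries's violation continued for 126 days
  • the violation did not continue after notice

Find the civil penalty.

First 111 days: 111 × €6,080 = €674,880
Remaining days: (126 − 111) × €8,740 = €131,100
Per-day component: €674,880 + €131,100 = €805,980
Base plus per-day: €128,600 + €805,980 = €934,580
The violation did not continue after notice: no 80% increase.

Civil penalty: €934,580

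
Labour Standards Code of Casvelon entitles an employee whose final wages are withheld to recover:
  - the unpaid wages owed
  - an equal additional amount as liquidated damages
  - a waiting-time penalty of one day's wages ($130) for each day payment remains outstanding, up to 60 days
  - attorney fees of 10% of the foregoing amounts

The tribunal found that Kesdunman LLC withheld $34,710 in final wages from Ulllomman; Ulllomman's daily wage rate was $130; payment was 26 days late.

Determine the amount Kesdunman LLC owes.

$80,080

Liquidated damages (equal amount): $34,710
Penalty days: min(26, 60) = 26
Waiting-time penalty: 26 × $130 = $3,380
Subtotal: $34,710 + $34,710 + $3,380 = $72,800
Attorney fees: 10% of $72,800 = $7,280
Total award: $72,800 + $7,280 = $80,080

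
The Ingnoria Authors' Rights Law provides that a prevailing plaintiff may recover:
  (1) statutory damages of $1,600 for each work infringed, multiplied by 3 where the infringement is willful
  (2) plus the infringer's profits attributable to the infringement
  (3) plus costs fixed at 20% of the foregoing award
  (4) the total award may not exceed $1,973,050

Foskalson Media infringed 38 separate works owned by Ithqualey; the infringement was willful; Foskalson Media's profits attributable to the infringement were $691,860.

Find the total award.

$1,049,112

Statutory damages: 38 × $1,600 = $60,800
Trebled: 3 × $60,800 = $182,400
Combined award: $182,400 + $691,860 = $874,260
Costs: 20% of $874,260 = $174,852
Award plus costs: $874,260 + $174,852 = $1,049,112
Cap at $1,973,050: $1,049,112 is within the cap, no reduction.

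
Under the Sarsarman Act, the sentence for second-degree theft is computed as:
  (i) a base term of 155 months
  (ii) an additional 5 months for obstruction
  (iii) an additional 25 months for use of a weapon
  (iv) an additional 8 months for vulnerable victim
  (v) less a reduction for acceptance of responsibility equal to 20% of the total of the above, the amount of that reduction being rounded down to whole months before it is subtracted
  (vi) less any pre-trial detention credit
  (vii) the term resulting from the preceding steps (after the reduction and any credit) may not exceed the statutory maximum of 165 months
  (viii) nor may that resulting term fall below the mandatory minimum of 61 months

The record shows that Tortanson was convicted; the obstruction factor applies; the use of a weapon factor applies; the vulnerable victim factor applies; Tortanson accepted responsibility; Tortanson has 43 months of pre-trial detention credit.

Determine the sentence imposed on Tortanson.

112 months

Obstruction enhancement: +5 months
Use of a weapon enhancement: +25 months
Vulnerable victim enhancement: +8 months
Adjusted term: 155 months + 5 months + 25 months + 8 months = 193 months
Acceptance of responsibility reduction: 20% of 193 months = 38 months (rounded down)
After reduction: 193 − 38 = 155 months
Less pre-trial detention credit: 155 months − 43 months = 112 months
Cap at 165 months: 112 months is within the cap, no reduction.
Minimum 61 months: 112 months meets the minimum, no increase.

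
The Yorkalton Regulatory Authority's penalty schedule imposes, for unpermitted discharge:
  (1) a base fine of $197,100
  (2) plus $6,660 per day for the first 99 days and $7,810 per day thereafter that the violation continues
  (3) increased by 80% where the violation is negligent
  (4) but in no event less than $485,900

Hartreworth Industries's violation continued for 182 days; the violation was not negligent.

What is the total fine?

First 99 days: 99 × $6,660 = $659,340
Remaining days: (182 − 99) × $7,810 = $648,230
Per-day component: $659,340 + $648,230 = $1,307,570
Base plus per-day: $197,100 + $1,307,570 = $1,504,670
The violation was not negligent: no 80% increase.
Minimum $485,900: $1,504,670 meets the minimum, no increase.

$1,504,670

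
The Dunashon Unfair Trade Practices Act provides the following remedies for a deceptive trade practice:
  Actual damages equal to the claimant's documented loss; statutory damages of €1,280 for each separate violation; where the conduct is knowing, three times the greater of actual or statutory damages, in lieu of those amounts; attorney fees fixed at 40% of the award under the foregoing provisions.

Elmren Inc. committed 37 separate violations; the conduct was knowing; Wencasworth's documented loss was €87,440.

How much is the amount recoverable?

Statutory damages: 37 × €1,280 = €47,360
Greater of actual damages (€87,440) or statutory damages (€47,360): €87,440
Trebled: 3 × €87,440 = €262,320
Attorney fees: 40% of €262,320 = €104,928
Total recovery: €262,320 + €104,928 = €367,248

€367,248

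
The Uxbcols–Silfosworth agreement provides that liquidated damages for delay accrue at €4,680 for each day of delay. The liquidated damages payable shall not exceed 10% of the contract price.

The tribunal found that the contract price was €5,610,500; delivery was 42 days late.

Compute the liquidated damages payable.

€196,560

Per-day damages: 42 × €4,680 = €196,560
Cap: 10% of €5,610,500 = €561,050
Cap at €561,050: €196,560 is within the cap, no reduction.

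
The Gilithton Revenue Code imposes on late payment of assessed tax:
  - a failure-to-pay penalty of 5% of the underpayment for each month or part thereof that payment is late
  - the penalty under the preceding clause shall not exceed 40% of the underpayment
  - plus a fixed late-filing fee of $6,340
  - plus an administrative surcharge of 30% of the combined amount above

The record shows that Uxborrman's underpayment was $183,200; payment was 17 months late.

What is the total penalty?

Accrued rate: 5% × 17 = 85%, capped at 40% → 40%
Failure-to-pay penalty: 40% of $183,200 = $73,280
Penalty before surcharge: $73,280 + $6,340 = $79,620
Administrative surcharge: 30% of $79,620 = $23,886
Total penalty: $79,620 + $23,886 = $103,506

$103,506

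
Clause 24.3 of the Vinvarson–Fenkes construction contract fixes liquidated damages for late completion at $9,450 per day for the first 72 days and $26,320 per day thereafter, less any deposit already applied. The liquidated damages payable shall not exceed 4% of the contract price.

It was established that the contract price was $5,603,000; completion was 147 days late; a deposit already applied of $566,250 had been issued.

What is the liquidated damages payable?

First 72 days: 72 × $9,450 = $680,400
Remaining days: (147 − 72) × $26,320 = $1,974,000
Accrued per-day damages: $680,400 + $1,974,000 = $2,654,400
Less deposit already applied: $2,654,400 − $566,250 = $2,088,150
Cap: 4% of $5,603,000 = $224,120
Cap at $224,120: $2,088,150 exceeds the cap → $224,120

Liquidated damages: $224,120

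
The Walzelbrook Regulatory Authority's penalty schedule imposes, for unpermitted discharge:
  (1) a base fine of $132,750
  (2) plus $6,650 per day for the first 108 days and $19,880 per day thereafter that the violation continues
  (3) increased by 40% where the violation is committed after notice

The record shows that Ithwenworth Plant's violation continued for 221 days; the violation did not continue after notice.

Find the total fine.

First 108 days: 108 × $6,650 = $718,200
Remaining days: (221 − 108) × $19,880 = $2,246,440
Per-day component: $718,200 + $2,246,440 = $2,964,640
Base plus per-day: $132,750 + $2,964,640 = $3,097,390
The violation did not continue after notice: no 40% increase.

$3,097,390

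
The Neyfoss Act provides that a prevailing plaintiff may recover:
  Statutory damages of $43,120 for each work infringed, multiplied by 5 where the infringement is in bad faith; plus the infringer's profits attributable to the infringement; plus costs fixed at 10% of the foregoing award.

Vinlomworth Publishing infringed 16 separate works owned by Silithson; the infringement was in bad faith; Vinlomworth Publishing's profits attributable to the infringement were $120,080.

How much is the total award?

$3,926,648

Statutory damages: 16 × $43,120 = $689,920
Multiplied by 5: 5 × $689,920 = $3,449,600
Combined award: $3,449,600 + $120,080 = $3,569,680
Costs: 10% of $3,569,680 = $356,968
Award plus costs: $3,569,680 + $356,968 = $3,926,648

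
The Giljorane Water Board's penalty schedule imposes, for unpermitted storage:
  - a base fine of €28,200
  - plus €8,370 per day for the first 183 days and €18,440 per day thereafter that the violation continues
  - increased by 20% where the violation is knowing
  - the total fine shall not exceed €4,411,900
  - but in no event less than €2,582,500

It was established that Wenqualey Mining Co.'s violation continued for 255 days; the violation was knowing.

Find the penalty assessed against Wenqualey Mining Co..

Civil penalty: €3,465,108

First 183 days: 183 × €8,370 = €1,531,710
Remaining days: (255 − 183) × €18,440 = €1,327,680
Per-day component: €1,531,710 + €1,327,680 = €2,859,390
Base plus per-day: €28,200 + €2,859,390 = €2,887,590
Enhancement: 20% of €2,887,590 = €577,518
Enhanced fine: €2,887,590 + €577,518 = €3,465,108
Cap at €4,411,900: €3,465,108 is within the cap, no reduction.
Minimum €2,582,500: €3,465,108 meets the minimum, no increase.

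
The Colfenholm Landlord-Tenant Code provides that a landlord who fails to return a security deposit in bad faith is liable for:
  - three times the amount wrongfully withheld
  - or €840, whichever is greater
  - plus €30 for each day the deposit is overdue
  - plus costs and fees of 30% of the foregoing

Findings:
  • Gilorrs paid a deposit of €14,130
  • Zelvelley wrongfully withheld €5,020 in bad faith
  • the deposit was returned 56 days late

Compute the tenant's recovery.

€21,762

Trebled: 3 × €5,020 = €15,060
Minimum €840: €15,060 meets the minimum, no increase.
Late-return penalty: 56 × €30 = €1,680
Damages plus late penalty: €15,060 + €1,680 = €16,740
Costs and fees: 30% of €16,740 = €5,022
Total recovery: €16,740 + €5,022 = €21,762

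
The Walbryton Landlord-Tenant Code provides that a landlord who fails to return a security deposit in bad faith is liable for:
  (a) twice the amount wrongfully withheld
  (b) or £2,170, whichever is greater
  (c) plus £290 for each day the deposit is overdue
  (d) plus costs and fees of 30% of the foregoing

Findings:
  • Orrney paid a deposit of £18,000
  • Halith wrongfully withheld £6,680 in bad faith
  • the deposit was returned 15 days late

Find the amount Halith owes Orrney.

£23,023

Doubled: 2 × £6,680 = £13,360
Minimum £2,170: £13,360 meets the minimum, no increase.
Late-return penalty: 15 × £290 = £4,350
Damages plus late penalty: £13,360 + £4,350 = £17,710
Costs and fees: 30% of £17,710 = £5,313
Total recovery: £17,710 + £5,313 = £23,023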